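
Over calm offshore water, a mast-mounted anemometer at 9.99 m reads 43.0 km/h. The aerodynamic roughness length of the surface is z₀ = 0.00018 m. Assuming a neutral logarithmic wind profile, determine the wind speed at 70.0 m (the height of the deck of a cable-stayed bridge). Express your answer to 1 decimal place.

Log law: V(z) ∝ ln(z/z₀), so V₂/V₁ = ln(z₂/z₀) / ln(z₁/z₀).
ln(70.0/0.00018) = 12.8710, ln(9.99/0.00018) = 10.9241
V₂ = 43.0 × 12.8710/10.9241 = 43.0 × 1.1782 = 50.6635 km/h

50.7 km/h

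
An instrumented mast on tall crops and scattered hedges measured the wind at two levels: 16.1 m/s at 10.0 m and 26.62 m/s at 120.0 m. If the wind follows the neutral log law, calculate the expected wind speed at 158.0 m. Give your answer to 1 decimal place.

Log law: V ∝ ln(z/z₀). From the pair, with r = V₁/V₂ = 0.60481,
ln z₀ = (ln z₁ − r·ln z₂)/(1 − r) = (2.3026 − 0.60481×4.7875)/0.39519 = -1.5004 → z₀ = 0.2230 m
V₃ = V₁ · ln(z₃/z₀)/ln(z₁/z₀) = 16.1 × 6.5630/3.8029 = 27.7847 m/s

27.8 m/s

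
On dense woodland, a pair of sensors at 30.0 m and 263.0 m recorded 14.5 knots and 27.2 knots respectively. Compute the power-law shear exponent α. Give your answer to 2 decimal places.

α ≈ 0.29

Power law: V₂/V₁ = (z₂/z₁)^α ⇒ α = ln(V₂/V₁) / ln(z₂/z₁)
α = ln(27.2/14.5) / ln(263.0/30.0) = ln(1.8759) / ln(8.7667)
  = 0.62907 / 2.17096 = 0.28977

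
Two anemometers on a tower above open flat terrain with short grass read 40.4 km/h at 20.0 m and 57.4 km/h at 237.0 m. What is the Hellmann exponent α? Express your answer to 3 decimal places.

Power law: V₂/V₁ = (z₂/z₁)^α ⇒ α = ln(V₂/V₁) / ln(z₂/z₁)
α = ln(57.4/40.4) / ln(237.0/20.0) = ln(1.4208) / ln(11.8500)
  = 0.35121 / 2.47233 = 0.14206

α ≈ 0.142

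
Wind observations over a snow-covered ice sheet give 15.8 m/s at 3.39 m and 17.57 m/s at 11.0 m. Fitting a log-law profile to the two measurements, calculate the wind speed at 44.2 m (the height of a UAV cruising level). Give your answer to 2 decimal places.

19.66 m/s

Log law: V ∝ ln(z/z₀). From the pair, with r = V₁/V₂ = 0.89926,
ln z₀ = (ln z₁ − r·ln z₂)/(1 − r) = (1.2208 − 0.89926×2.3979)/0.10074 = -9.2863 → z₀ = 0.00009268 m
V₃ = V₁ · ln(z₃/z₀)/ln(z₁/z₀) = 15.8 × 13.0750/10.5071 = 19.6614 m/s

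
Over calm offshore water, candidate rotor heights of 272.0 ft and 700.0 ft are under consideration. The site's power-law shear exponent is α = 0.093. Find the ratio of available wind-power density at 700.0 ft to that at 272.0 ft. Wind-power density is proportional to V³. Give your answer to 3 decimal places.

Speed ratio: V_B/V_A = (z_B/z_A)^α = (700.0/272.0)^0.093 = (2.5735)^0.093 = 1.09189
Power-density ratio: P_B/P_A = (V_B/V_A)³ = (1.09189)³ = 1.30178

1.302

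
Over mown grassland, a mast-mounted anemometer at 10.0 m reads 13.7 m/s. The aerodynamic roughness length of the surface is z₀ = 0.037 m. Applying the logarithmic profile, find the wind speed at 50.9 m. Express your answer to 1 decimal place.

17.7 m/s

Log law: V(z) ∝ ln(z/z₀), so V₂/V₁ = ln(z₂/z₀) / ln(z₁/z₀).
ln(50.9/0.037) = 7.2267, ln(10.0/0.037) = 5.5994
V₂ = 13.7 × 7.2267/5.5994 = 13.7 × 1.2906 = 17.6814 m/s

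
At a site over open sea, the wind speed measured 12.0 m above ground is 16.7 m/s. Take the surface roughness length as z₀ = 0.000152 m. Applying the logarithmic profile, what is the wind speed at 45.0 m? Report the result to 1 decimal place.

18.7 m/s

Log law: V(z) ∝ ln(z/z₀), so V₂/V₁ = ln(z₂/z₀) / ln(z₁/z₀).
ln(45.0/0.000152) = 12.5983, ln(12.0/0.000152) = 11.2765
V₂ = 16.7 × 12.5983/11.2765 = 16.7 × 1.1172 = 18.6575 m/s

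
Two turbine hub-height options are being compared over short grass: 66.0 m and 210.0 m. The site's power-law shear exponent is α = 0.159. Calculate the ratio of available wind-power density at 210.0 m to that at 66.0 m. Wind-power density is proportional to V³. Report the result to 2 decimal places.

Speed ratio: V_B/V_A = (z_B/z_A)^α = (210.0/66.0)^0.159 = (3.1818)^0.159 = 1.20206
Power-density ratio: P_B/P_A = (V_B/V_A)³ = (1.20206)³ = 1.73691

1.74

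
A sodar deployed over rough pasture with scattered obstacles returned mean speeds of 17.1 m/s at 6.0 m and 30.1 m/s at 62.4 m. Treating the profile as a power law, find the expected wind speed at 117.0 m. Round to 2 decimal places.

First find α: α = ln(V₂/V₁)/ln(z₂/z₁) = ln(30.1/17.1)/ln(62.4/6.0) = 0.56545/2.34181 = 0.2415
Extrapolate from 62.4 m to 117.0 m: V₃ = 30.1 × (117.0/62.4)^0.2415 = 30.1 × 1.1639 = 35.0336 m/s

35.03 m/s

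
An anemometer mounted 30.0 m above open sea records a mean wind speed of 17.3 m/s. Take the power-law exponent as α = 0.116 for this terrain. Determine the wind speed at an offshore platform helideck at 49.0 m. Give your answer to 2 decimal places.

18.31 m/s

Power-law profile: V₂ = V₁ · (z₂/z₁)^α
V₂ = 17.3 × (49.0/30.0)^0.116 = 17.3 × (1.6333)^0.116
    = 17.3 × 1.0586 = 18.3131 m/s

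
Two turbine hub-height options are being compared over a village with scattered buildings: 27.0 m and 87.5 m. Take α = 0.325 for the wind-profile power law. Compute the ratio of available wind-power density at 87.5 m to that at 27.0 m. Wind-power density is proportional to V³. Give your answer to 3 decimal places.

Speed ratio: V_B/V_A = (z_B/z_A)^α = (87.5/27.0)^0.325 = (3.2407)^0.325 = 1.46541
Power-density ratio: P_B/P_A = (V_B/V_A)³ = (1.46541)³ = 3.14687

3.147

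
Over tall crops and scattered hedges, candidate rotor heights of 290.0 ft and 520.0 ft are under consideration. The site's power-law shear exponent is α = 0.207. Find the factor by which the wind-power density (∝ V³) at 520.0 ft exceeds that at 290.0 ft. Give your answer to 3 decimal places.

Speed ratio: V_B/V_A = (z_B/z_A)^α = (520.0/290.0)^0.207 = (1.7931)^0.207 = 1.12849
Power-density ratio: P_B/P_A = (V_B/V_A)³ = (1.12849)³ = 1.43711

1.437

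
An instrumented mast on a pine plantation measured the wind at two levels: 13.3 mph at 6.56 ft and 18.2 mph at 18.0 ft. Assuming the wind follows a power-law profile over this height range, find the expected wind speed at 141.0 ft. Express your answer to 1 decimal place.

34.5 mph

First find α: α = ln(V₂/V₁)/ln(z₂/z₁) = ln(18.2/13.3)/ln(18.0/6.56) = 0.31366/1.00938 = 0.3107
Extrapolate from 18.0 ft to 141.0 ft: V₃ = 18.2 × (141.0/18.0)^0.3107 = 18.2 × 1.8958 = 34.5031 mph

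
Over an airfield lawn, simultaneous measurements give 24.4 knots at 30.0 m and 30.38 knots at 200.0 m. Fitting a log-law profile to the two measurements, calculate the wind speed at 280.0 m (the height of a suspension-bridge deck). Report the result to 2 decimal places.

Log law: V ∝ ln(z/z₀). From the pair, with r = V₁/V₂ = 0.80316,
ln z₀ = (ln z₁ − r·ln z₂)/(1 − r) = (3.4012 − 0.80316×5.2983)/0.19684 = -4.3396 → z₀ = 0.01304 m
V₃ = V₁ · ln(z₃/z₀)/ln(z₁/z₀) = 24.4 × 9.9743/7.7408 = 31.4406 knots

31.44 knots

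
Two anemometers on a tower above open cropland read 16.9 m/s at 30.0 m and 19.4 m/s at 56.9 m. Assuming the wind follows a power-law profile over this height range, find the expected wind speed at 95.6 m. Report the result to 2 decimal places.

21.70 m/s

First find α: α = ln(V₂/V₁)/ln(z₂/z₁) = ln(19.4/16.9)/ln(56.9/30.0) = 0.13796/0.64010 = 0.2155
Extrapolate from 56.9 m to 95.6 m: V₃ = 19.4 × (95.6/56.9)^0.2155 = 19.4 × 1.1183 = 21.6955 m/s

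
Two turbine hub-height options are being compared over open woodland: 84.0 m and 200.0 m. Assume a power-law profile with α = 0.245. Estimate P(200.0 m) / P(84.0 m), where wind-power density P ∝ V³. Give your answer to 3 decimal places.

1.892

Speed ratio: V_B/V_A = (z_B/z_A)^α = (200.0/84.0)^0.245 = (2.3810)^0.245 = 1.23681
Power-density ratio: P_B/P_A = (V_B/V_A)³ = (1.23681)³ = 1.89196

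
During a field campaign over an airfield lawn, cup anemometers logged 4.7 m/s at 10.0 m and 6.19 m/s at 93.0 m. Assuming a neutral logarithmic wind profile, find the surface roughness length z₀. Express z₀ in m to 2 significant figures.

Log law: V(z) ∝ ln(z/z₀). With r = V₁/V₂ = 4.7/6.19 = 0.75929,
r · ln(z₂/z₀) = ln(z₁/z₀) ⇒ ln z₀ = (ln z₁ − r·ln z₂)/(1 − r)
ln z₀ = (2.30259 − 0.75929×4.53260) / 0.24071 = -4.7317
z₀ = exp(-4.7317) = 0.008812 m

z₀ ≈ 0.0088 m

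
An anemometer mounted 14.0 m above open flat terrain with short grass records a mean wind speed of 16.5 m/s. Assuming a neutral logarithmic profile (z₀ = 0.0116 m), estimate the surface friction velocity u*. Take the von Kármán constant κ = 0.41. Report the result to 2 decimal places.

u* ≈ 0.95 m/s

Log law: V(z) = (u*/κ) · ln(z/z₀) ⇒ u* = κ · V / ln(z/z₀)
u* = 0.41 × 16.5 / ln(14.0/0.0116) = 0.41 × 16.5 / 7.0958
   = 6.7650 / 7.0958 = 0.9534 m/s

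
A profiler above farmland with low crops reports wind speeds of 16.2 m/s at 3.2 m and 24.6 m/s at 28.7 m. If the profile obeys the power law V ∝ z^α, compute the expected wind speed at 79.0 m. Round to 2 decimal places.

First find α: α = ln(V₂/V₁)/ln(z₂/z₁) = ln(24.6/16.2)/ln(28.7/3.2) = 0.41774/2.19375 = 0.1904
Extrapolate from 28.7 m to 79.0 m: V₃ = 24.6 × (79.0/28.7)^0.1904 = 24.6 × 1.2127 = 29.8313 m/s

29.83 m/s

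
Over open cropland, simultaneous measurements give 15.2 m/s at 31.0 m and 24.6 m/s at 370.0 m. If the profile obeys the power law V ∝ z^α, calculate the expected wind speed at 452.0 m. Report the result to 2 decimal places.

First find α: α = ln(V₂/V₁)/ln(z₂/z₁) = ln(24.6/15.2)/ln(370.0/31.0) = 0.48145/2.47952 = 0.1942
Extrapolate from 370.0 m to 452.0 m: V₃ = 24.6 × (452.0/370.0)^0.1942 = 24.6 × 1.0396 = 25.5750 m/s

25.58 m/s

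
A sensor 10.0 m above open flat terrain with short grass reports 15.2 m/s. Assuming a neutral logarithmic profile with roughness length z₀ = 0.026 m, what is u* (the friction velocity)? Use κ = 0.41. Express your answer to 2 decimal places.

u* ≈ 1.05 m/s

Log law: V(z) = (u*/κ) · ln(z/z₀) ⇒ u* = κ · V / ln(z/z₀)
u* = 0.41 × 15.2 / ln(10.0/0.026) = 0.41 × 15.2 / 5.9522
   = 6.2320 / 5.9522 = 1.0470 m/s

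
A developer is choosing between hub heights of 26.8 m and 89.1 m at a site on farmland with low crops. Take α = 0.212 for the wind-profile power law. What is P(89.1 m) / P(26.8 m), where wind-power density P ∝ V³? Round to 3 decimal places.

Speed ratio: V_B/V_A = (z_B/z_A)^α = (89.1/26.8)^0.212 = (3.3246)^0.212 = 1.29006
Power-density ratio: P_B/P_A = (V_B/V_A)³ = (1.29006)³ = 2.14698

2.147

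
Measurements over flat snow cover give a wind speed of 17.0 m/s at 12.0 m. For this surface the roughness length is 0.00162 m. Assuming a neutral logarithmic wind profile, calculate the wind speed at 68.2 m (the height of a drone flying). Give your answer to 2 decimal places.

20.32 m/s

Log law: V(z) ∝ ln(z/z₀), so V₂/V₁ = ln(z₂/z₀) / ln(z₁/z₀).
ln(68.2/0.00162) = 10.6478, ln(12.0/0.00162) = 8.9102
V₂ = 17.0 × 10.6478/8.9102 = 17.0 × 1.1950 = 20.3151 m/s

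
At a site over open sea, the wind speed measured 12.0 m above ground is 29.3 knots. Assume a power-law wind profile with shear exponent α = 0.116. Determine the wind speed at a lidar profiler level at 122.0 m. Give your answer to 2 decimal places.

Power-law profile: V₂ = V₁ · (z₂/z₁)^α
V₂ = 29.3 × (122.0/12.0)^0.116 = 29.3 × (10.1667)^0.116
    = 29.3 × 1.3087 = 38.3443 knots

38.34 knots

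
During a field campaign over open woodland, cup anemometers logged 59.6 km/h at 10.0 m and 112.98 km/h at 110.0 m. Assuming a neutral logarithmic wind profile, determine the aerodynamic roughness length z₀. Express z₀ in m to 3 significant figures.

Log law: V(z) ∝ ln(z/z₀). With r = V₁/V₂ = 59.6/112.98 = 0.52753,
r · ln(z₂/z₀) = ln(z₁/z₀) ⇒ ln z₀ = (ln z₁ − r·ln z₂)/(1 − r)
ln z₀ = (2.30259 − 0.52753×4.70048) / 0.47247 = -0.3747
z₀ = exp(-0.3747) = 0.6875 m

z₀ ≈ 0.687 m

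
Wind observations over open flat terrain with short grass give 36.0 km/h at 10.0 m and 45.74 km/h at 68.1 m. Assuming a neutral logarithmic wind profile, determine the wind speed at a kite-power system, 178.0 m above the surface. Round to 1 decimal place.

Log law: V ∝ ln(z/z₀). From the pair, with r = V₁/V₂ = 0.78706,
ln z₀ = (ln z₁ − r·ln z₂)/(1 − r) = (2.3026 − 0.78706×4.2210)/0.21294 = -4.7880 → z₀ = 0.008329 m
V₃ = V₁ · ln(z₃/z₀)/ln(z₁/z₀) = 36.0 × 9.9698/7.0906 = 50.6182 km/h

50.6 km/h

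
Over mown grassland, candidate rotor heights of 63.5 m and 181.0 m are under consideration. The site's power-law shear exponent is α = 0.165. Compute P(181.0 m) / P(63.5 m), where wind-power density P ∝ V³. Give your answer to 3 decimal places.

Speed ratio: V_B/V_A = (z_B/z_A)^α = (181.0/63.5)^0.165 = (2.8504)^0.165 = 1.18866
Power-density ratio: P_B/P_A = (V_B/V_A)³ = (1.18866)³ = 1.67949

1.679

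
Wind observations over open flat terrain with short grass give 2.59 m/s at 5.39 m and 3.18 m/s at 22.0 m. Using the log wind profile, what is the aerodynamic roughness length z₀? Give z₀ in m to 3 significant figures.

Log law: V(z) ∝ ln(z/z₀). With r = V₁/V₂ = 2.59/3.18 = 0.81447,
r · ln(z₂/z₀) = ln(z₁/z₀) ⇒ ln z₀ = (ln z₁ − r·ln z₂)/(1 − r)
ln z₀ = (1.68455 − 0.81447×3.09104) / 0.18553 = -4.4897
z₀ = exp(-4.4897) = 0.01122 m

z₀ ≈ 0.0112 m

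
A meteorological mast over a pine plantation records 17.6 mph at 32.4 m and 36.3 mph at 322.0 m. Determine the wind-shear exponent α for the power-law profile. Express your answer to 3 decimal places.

Power law: V₂/V₁ = (z₂/z₁)^α ⇒ α = ln(V₂/V₁) / ln(z₂/z₁)
α = ln(36.3/17.6) / ln(322.0/32.4) = ln(2.0625) / ln(9.9383)
  = 0.72392 / 2.29639 = 0.31524

α ≈ 0.315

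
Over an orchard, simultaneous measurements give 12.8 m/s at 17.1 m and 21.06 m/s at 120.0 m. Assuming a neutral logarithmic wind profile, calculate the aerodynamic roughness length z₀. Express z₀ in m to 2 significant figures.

Log law: V(z) ∝ ln(z/z₀). With r = V₁/V₂ = 12.8/21.06 = 0.60779,
r · ln(z₂/z₀) = ln(z₁/z₀) ⇒ ln z₀ = (ln z₁ − r·ln z₂)/(1 − r)
ln z₀ = (2.83908 − 0.60779×4.78749) / 0.39221 = -0.1803
z₀ = exp(-0.1803) = 0.8351 m

z₀ ≈ 0.84 m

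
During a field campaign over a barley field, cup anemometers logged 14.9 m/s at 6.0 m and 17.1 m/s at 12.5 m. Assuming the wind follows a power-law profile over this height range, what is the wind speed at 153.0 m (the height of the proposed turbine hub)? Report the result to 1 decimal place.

First find α: α = ln(V₂/V₁)/ln(z₂/z₁) = ln(17.1/14.9)/ln(12.5/6.0) = 0.13772/0.73397 = 0.1876
Extrapolate from 12.5 m to 153.0 m: V₃ = 17.1 × (153.0/12.5)^0.1876 = 17.1 × 1.5999 = 27.3590 m/s

27.4 m/s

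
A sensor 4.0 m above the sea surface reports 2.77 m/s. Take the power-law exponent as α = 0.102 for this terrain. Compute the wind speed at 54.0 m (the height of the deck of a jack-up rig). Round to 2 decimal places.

3.61 m/s

Power-law profile: V₂ = V₁ · (z₂/z₁)^α
V₂ = 2.77 × (54.0/4.0)^0.102 = 2.77 × (13.5000)^0.102
    = 2.77 × 1.3040 = 3.6122 m/s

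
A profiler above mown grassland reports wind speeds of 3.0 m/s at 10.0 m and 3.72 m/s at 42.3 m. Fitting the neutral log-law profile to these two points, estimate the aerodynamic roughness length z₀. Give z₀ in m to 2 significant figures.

Log law: V(z) ∝ ln(z/z₀). With r = V₁/V₂ = 3.0/3.72 = 0.80645,
r · ln(z₂/z₀) = ln(z₁/z₀) ⇒ ln z₀ = (ln z₁ − r·ln z₂)/(1 − r)
ln z₀ = (2.30259 − 0.80645×3.74479) / 0.19355 = -3.7066
z₀ = exp(-3.7066) = 0.02456 m

z₀ ≈ 0.025 m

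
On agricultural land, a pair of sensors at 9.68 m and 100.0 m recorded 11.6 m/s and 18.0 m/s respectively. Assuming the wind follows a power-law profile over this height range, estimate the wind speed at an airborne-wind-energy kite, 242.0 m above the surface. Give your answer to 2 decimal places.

21.26 m/s

First find α: α = ln(V₂/V₁)/ln(z₂/z₁) = ln(18.0/11.6)/ln(100.0/9.68) = 0.43937/2.33511 = 0.1882
Extrapolate from 100.0 m to 242.0 m: V₃ = 18.0 × (242.0/100.0)^0.1882 = 18.0 × 1.1809 = 21.2564 m/s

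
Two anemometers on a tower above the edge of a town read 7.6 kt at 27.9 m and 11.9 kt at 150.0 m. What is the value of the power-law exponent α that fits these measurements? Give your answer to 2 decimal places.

Power law: V₂/V₁ = (z₂/z₁)^α ⇒ α = ln(V₂/V₁) / ln(z₂/z₁)
α = ln(11.9/7.6) / ln(150.0/27.9) = ln(1.5658) / ln(5.3763)
  = 0.44839 / 1.68201 = 0.26658

α ≈ 0.27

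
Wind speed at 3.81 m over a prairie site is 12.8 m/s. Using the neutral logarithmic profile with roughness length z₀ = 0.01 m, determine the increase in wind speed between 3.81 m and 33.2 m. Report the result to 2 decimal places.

Log law: V₂ = V₁ · ln(z₂/z₀)/ln(z₁/z₀) = 12.8 × 8.1077/5.9428 = 17.4630 m/s
ΔV = 17.4630 − 12.8 = 4.6630 m/s

4.66 m/s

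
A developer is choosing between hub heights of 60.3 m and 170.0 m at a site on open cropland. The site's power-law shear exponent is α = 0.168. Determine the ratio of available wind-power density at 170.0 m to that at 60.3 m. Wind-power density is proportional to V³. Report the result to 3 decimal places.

Speed ratio: V_B/V_A = (z_B/z_A)^α = (170.0/60.3)^0.168 = (2.8192)^0.168 = 1.19021
Power-density ratio: P_B/P_A = (V_B/V_A)³ = (1.19021)³ = 1.68603

1.686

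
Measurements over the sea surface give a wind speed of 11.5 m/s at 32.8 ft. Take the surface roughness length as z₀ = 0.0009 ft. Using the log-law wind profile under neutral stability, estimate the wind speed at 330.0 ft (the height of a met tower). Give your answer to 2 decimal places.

Log law: V(z) ∝ ln(z/z₀), so V₂/V₁ = ln(z₂/z₀) / ln(z₁/z₀).
ln(330.0/0.0009) = 12.8122, ln(32.8/0.0009) = 10.5035
V₂ = 11.5 × 12.8122/10.5035 = 11.5 × 1.2198 = 14.0277 m/s

14.03 m/s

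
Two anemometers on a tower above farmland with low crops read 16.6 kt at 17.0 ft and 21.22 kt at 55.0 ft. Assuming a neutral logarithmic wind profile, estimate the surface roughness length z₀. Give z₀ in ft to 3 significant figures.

z₀ ≈ 0.250 ft

Log law: V(z) ∝ ln(z/z₀). With r = V₁/V₂ = 16.6/21.22 = 0.78228,
r · ln(z₂/z₀) = ln(z₁/z₀) ⇒ ln z₀ = (ln z₁ − r·ln z₂)/(1 − r)
ln z₀ = (2.83321 − 0.78228×4.00733) / 0.21772 = -1.3855
z₀ = exp(-1.3855) = 0.2502 ft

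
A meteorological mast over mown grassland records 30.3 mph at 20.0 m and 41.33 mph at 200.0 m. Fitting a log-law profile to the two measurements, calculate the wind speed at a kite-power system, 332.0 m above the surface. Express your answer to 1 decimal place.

43.8 mph

Log law: V ∝ ln(z/z₀). From the pair, with r = V₁/V₂ = 0.73312,
ln z₀ = (ln z₁ − r·ln z₂)/(1 − r) = (2.9957 − 0.73312×5.2983)/0.26688 = -3.3296 → z₀ = 0.03581 m
V₃ = V₁ · ln(z₃/z₀)/ln(z₁/z₀) = 30.3 × 9.1347/6.3253 = 43.7578 mph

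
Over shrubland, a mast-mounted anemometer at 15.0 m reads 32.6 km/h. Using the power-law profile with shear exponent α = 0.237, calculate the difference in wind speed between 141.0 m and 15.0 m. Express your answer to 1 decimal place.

Power law: V₂ = V₁ · (z₂/z₁)^α = 32.6 × (9.4000)^0.237 = 55.4433 km/h
ΔV = 55.4433 − 32.6 = 22.8433 km/h

22.8 km/h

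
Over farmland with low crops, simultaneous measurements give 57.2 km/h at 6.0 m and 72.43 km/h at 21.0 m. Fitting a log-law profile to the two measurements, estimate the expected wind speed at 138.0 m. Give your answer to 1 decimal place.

Log law: V ∝ ln(z/z₀). From the pair, with r = V₁/V₂ = 0.78973,
ln z₀ = (ln z₁ − r·ln z₂)/(1 − r) = (1.7918 − 0.78973×3.0445)/0.21027 = -2.9133 → z₀ = 0.05430 m
V₃ = V₁ · ln(z₃/z₀)/ln(z₁/z₀) = 57.2 × 7.8406/4.7051 = 95.3186 km/h

95.3 km/h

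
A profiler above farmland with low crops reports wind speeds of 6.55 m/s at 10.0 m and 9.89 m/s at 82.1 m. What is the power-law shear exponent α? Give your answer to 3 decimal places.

α ≈ 0.196

Power law: V₂/V₁ = (z₂/z₁)^α ⇒ α = ln(V₂/V₁) / ln(z₂/z₁)
α = ln(9.89/6.55) / ln(82.1/10.0) = ln(1.5099) / ln(8.2100)
  = 0.41206 / 2.10535 = 0.19572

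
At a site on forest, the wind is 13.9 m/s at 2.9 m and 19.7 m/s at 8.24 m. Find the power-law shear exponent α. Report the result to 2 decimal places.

α ≈ 0.33

Power law: V₂/V₁ = (z₂/z₁)^α ⇒ α = ln(V₂/V₁) / ln(z₂/z₁)
α = ln(19.7/13.9) / ln(8.24/2.9) = ln(1.4173) / ln(2.8414)
  = 0.34873 / 1.04429 = 0.33394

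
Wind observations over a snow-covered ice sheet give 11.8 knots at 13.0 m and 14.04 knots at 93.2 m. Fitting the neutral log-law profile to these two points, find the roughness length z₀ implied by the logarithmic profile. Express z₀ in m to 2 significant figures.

z₀ ≈ 0.00040 m

Log law: V(z) ∝ ln(z/z₀). With r = V₁/V₂ = 11.8/14.04 = 0.84046,
r · ln(z₂/z₀) = ln(z₁/z₀) ⇒ ln z₀ = (ln z₁ − r·ln z₂)/(1 − r)
ln z₀ = (2.56495 − 0.84046×4.53475) / 0.15954 = -7.8117
z₀ = exp(-7.8117) = 0.0004050 m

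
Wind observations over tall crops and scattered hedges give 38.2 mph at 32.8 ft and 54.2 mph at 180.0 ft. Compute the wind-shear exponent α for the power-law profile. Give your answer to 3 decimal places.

α ≈ 0.205

Power law: V₂/V₁ = (z₂/z₁)^α ⇒ α = ln(V₂/V₁) / ln(z₂/z₁)
α = ln(54.2/38.2) / ln(180.0/32.8) = ln(1.4188) / ln(5.4878)
  = 0.34985 / 1.70253 = 0.20549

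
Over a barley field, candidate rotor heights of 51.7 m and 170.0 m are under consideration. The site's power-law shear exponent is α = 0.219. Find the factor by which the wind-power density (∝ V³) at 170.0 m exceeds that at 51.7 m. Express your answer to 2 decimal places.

2.19

Speed ratio: V_B/V_A = (z_B/z_A)^α = (170.0/51.7)^0.219 = (3.2882)^0.219 = 1.29782
Power-density ratio: P_B/P_A = (V_B/V_A)³ = (1.29782)³ = 2.18596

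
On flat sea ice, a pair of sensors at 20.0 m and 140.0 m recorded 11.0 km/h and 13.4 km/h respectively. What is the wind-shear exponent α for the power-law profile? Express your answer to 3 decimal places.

Power law: V₂/V₁ = (z₂/z₁)^α ⇒ α = ln(V₂/V₁) / ln(z₂/z₁)
α = ln(13.4/11.0) / ln(140.0/20.0) = ln(1.2182) / ln(7.0000)
  = 0.19736 / 1.94591 = 0.10142

α ≈ 0.101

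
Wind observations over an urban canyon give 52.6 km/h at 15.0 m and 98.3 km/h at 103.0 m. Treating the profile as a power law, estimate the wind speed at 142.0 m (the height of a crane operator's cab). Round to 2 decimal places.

First find α: α = ln(V₂/V₁)/ln(z₂/z₁) = ln(98.3/52.6)/ln(103.0/15.0) = 0.62531/1.92668 = 0.3246
Extrapolate from 103.0 m to 142.0 m: V₃ = 98.3 × (142.0/103.0)^0.3246 = 98.3 × 1.1098 = 109.0970 km/h

109.10 km/h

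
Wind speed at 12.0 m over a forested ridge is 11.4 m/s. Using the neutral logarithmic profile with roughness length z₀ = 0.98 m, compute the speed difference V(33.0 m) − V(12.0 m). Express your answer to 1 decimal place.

Log law: V₂ = V₁ · ln(z₂/z₀)/ln(z₁/z₀) = 11.4 × 3.5167/2.5051 = 16.0035 m/s
ΔV = 16.0035 − 11.4 = 4.6035 m/s

4.6 m/s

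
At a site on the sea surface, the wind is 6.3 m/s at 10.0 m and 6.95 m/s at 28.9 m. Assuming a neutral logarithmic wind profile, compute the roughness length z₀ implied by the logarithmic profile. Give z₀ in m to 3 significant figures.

Log law: V(z) ∝ ln(z/z₀). With r = V₁/V₂ = 6.3/6.95 = 0.90647,
r · ln(z₂/z₀) = ln(z₁/z₀) ⇒ ln z₀ = (ln z₁ − r·ln z₂)/(1 − r)
ln z₀ = (2.30259 − 0.90647×3.36384) / 0.09353 = -7.9834
z₀ = exp(-7.9834) = 0.0003411 m

z₀ ≈ 0.000341 m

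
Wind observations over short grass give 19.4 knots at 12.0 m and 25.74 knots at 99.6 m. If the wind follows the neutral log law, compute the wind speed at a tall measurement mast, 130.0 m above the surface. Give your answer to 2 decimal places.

Log law: V ∝ ln(z/z₀). From the pair, with r = V₁/V₂ = 0.75369,
ln z₀ = (ln z₁ − r·ln z₂)/(1 − r) = (2.4849 − 0.75369×4.6012)/0.24631 = -3.9907 → z₀ = 0.01849 m
V₃ = V₁ · ln(z₃/z₀)/ln(z₁/z₀) = 19.4 × 8.8582/6.4756 = 26.5380 knots

26.54 knots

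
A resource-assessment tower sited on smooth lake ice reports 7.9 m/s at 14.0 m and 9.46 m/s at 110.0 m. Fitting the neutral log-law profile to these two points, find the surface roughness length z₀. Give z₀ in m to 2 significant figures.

z₀ ≈ 0.00041 m

Log law: V(z) ∝ ln(z/z₀). With r = V₁/V₂ = 7.9/9.46 = 0.83510,
r · ln(z₂/z₀) = ln(z₁/z₀) ⇒ ln z₀ = (ln z₁ − r·ln z₂)/(1 − r)
ln z₀ = (2.63906 − 0.83510×4.70048) / 0.16490 = -7.8002
z₀ = exp(-7.8002) = 0.0004097 m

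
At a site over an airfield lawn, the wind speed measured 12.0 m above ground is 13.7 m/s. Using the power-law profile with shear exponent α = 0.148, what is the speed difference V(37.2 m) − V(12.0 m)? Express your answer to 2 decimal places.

2.50 m/s

Power law: V₂ = V₁ · (z₂/z₁)^α = 13.7 × (3.1000)^0.148 = 16.1973 m/s
ΔV = 16.1973 − 13.7 = 2.4973 m/s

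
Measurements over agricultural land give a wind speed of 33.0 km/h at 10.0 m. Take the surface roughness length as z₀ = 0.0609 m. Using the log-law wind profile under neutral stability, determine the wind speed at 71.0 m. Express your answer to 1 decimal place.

Log law: V(z) ∝ ln(z/z₀), so V₂/V₁ = ln(z₂/z₀) / ln(z₁/z₀).
ln(71.0/0.0609) = 7.0612, ln(10.0/0.0609) = 5.1011
V₂ = 33.0 × 7.0612/5.1011 = 33.0 × 1.3842 = 45.6802 km/h

45.7 km/h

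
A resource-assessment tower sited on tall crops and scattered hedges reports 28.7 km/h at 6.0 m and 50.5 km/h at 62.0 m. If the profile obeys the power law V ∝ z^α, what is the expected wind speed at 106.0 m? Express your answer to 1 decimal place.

First find α: α = ln(V₂/V₁)/ln(z₂/z₁) = ln(50.5/28.7)/ln(62.0/6.0) = 0.56508/2.33537 = 0.2420
Extrapolate from 62.0 m to 106.0 m: V₃ = 50.5 × (106.0/62.0)^0.2420 = 50.5 × 1.1386 = 57.4974 km/h

57.5 km/h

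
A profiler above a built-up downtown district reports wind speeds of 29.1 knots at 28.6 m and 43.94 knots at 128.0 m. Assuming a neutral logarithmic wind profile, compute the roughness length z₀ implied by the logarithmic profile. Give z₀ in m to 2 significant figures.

z₀ ≈ 1.5 m

Log law: V(z) ∝ ln(z/z₀). With r = V₁/V₂ = 29.1/43.94 = 0.66227,
r · ln(z₂/z₀) = ln(z₁/z₀) ⇒ ln z₀ = (ln z₁ − r·ln z₂)/(1 − r)
ln z₀ = (3.35341 − 0.66227×4.85203) / 0.33773 = 0.4147
z₀ = exp(0.4147) = 1.514 m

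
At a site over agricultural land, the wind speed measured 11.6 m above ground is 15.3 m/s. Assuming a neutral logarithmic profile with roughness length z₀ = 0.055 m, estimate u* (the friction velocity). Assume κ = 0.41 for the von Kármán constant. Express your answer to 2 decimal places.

Log law: V(z) = (u*/κ) · ln(z/z₀) ⇒ u* = κ · V / ln(z/z₀)
u* = 0.41 × 15.3 / ln(11.6/0.055) = 0.41 × 15.3 / 5.3514
   = 6.2730 / 5.3514 = 1.1722 m/s

u* ≈ 1.17 m/s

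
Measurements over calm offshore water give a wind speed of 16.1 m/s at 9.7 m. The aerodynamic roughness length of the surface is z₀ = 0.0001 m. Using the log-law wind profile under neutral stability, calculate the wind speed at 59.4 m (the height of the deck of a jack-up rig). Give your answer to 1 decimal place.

18.6 m/s

Log law: V(z) ∝ ln(z/z₀), so V₂/V₁ = ln(z₂/z₀) / ln(z₁/z₀).
ln(59.4/0.0001) = 13.2946, ln(9.7/0.0001) = 11.4825
V₂ = 16.1 × 13.2946/11.4825 = 16.1 × 1.1578 = 18.6409 m/s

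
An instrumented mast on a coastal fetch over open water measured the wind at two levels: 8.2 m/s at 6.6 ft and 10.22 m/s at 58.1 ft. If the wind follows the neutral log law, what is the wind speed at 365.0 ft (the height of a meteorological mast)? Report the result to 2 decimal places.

Log law: V ∝ ln(z/z₀). From the pair, with r = V₁/V₂ = 0.80235,
ln z₀ = (ln z₁ − r·ln z₂)/(1 − r) = (1.8871 − 0.80235×4.0622)/0.19765 = -6.9425 → z₀ = 0.0009658 ft
V₃ = V₁ · ln(z₃/z₀)/ln(z₁/z₀) = 8.2 × 12.8424/8.8296 = 11.9267 m/s

11.93 m/s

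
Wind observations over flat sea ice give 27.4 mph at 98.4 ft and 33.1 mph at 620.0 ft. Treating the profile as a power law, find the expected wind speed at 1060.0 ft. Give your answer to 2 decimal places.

First find α: α = ln(V₂/V₁)/ln(z₂/z₁) = ln(33.1/27.4)/ln(620.0/98.4) = 0.18899/1.84068 = 0.1027
Extrapolate from 620.0 ft to 1060.0 ft: V₃ = 33.1 × (1060.0/620.0)^0.1027 = 33.1 × 1.0566 = 34.9738 mph

34.97 mph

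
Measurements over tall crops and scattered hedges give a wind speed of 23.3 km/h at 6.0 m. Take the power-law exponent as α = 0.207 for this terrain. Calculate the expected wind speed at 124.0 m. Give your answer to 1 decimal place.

43.6 km/h

Power-law profile: V₂ = V₁ · (z₂/z₁)^α
V₂ = 23.3 × (124.0/6.0)^0.207 = 23.3 × (20.6667)^0.207
    = 23.3 × 1.8718 = 43.6131 km/h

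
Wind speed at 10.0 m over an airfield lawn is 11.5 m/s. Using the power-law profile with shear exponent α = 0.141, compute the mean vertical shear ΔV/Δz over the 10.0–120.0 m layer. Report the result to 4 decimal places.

Power law: V₂ = V₁ · (z₂/z₁)^α = 11.5 × (12.0000)^0.141 = 16.3253 m/s
ΔV/Δz = (16.3253 − 11.5)/(120.0 − 10.0) = 4.8253/110.0000 = 0.04387 m/s/m

0.0439 m/s/m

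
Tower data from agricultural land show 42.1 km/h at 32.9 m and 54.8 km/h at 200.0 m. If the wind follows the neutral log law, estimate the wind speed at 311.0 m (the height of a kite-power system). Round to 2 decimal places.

57.91 km/h

Log law: V ∝ ln(z/z₀). From the pair, with r = V₁/V₂ = 0.76825,
ln z₀ = (ln z₁ − r·ln z₂)/(1 − r) = (3.4935 − 0.76825×5.2983)/0.23175 = -2.4895 → z₀ = 0.08295 m
V₃ = V₁ · ln(z₃/z₀)/ln(z₁/z₀) = 42.1 × 8.2293/5.9830 = 57.9065 km/h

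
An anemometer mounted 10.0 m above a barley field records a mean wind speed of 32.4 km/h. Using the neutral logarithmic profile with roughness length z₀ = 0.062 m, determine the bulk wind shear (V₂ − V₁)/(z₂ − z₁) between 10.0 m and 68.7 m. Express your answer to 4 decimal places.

Log law: V₂ = V₁ · ln(z₂/z₀)/ln(z₁/z₀) = 32.4 × 7.0104/5.0832 = 44.6836 km/h
ΔV/Δz = (44.6836 − 32.4)/(68.7 − 10.0) = 12.2836/58.7000 = 0.20926 km/h/m

0.2093 km/h/m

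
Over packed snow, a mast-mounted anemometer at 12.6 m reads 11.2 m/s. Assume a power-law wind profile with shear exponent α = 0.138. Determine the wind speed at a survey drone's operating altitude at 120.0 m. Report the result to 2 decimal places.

Power-law profile: V₂ = V₁ · (z₂/z₁)^α
V₂ = 11.2 × (120.0/12.6)^0.138 = 11.2 × (9.5238)^0.138
    = 11.2 × 1.3648 = 15.2860 m/s

15.29 m/s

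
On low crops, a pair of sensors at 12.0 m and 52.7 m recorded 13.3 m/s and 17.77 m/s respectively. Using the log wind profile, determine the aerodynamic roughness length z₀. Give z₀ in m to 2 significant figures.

Log law: V(z) ∝ ln(z/z₀). With r = V₁/V₂ = 13.3/17.77 = 0.74845,
r · ln(z₂/z₀) = ln(z₁/z₀) ⇒ ln z₀ = (ln z₁ − r·ln z₂)/(1 − r)
ln z₀ = (2.48491 − 0.74845×3.96462) / 0.25155 = -1.9178
z₀ = exp(-1.9178) = 0.1469 m

z₀ ≈ 0.15 m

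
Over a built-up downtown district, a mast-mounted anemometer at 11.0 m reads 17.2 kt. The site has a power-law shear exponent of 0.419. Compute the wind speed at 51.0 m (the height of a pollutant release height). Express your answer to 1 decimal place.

32.7 kt

Power-law profile: V₂ = V₁ · (z₂/z₁)^α
V₂ = 17.2 × (51.0/11.0)^0.419 = 17.2 × (4.6364)^0.419
    = 17.2 × 1.9016 = 32.7082 kt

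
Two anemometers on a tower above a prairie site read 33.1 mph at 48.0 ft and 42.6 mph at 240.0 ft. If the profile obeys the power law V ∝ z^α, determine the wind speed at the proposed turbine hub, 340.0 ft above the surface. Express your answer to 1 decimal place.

45.0 mph

First find α: α = ln(V₂/V₁)/ln(z₂/z₁) = ln(42.6/33.1)/ln(240.0/48.0) = 0.25232/1.60944 = 0.1568
Extrapolate from 240.0 ft to 340.0 ft: V₃ = 42.6 × (340.0/240.0)^0.1568 = 42.6 × 1.0561 = 44.9909 mph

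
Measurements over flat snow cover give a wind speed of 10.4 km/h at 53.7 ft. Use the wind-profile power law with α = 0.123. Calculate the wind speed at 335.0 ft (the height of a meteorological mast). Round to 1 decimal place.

13.0 km/h

Power-law profile: V₂ = V₁ · (z₂/z₁)^α
V₂ = 10.4 × (335.0/53.7)^0.123 = 10.4 × (6.2384)^0.123
    = 10.4 × 1.2525 = 13.0265 km/h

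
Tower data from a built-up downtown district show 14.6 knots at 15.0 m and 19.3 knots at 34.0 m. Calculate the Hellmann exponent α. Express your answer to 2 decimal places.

α ≈ 0.34

Power law: V₂/V₁ = (z₂/z₁)^α ⇒ α = ln(V₂/V₁) / ln(z₂/z₁)
α = ln(19.3/14.6) / ln(34.0/15.0) = ln(1.3219) / ln(2.2667)
  = 0.27908 / 0.81831 = 0.34105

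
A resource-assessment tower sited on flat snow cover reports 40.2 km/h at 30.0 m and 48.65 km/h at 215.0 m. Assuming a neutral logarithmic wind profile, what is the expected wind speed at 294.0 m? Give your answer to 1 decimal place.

Log law: V ∝ ln(z/z₀). From the pair, with r = V₁/V₂ = 0.82631,
ln z₀ = (ln z₁ − r·ln z₂)/(1 − r) = (3.4012 − 0.82631×5.3706)/0.17369 = -5.9682 → z₀ = 0.002559 m
V₃ = V₁ · ln(z₃/z₀)/ln(z₁/z₀) = 40.2 × 11.6518/9.3694 = 49.9927 km/h

50.0 km/h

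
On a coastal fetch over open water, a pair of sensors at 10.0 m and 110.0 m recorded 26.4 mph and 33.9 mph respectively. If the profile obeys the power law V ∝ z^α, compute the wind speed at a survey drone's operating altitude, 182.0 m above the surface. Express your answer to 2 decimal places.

First find α: α = ln(V₂/V₁)/ln(z₂/z₁) = ln(33.9/26.4)/ln(110.0/10.0) = 0.25005/2.39790 = 0.1043
Extrapolate from 110.0 m to 182.0 m: V₃ = 33.9 × (182.0/110.0)^0.1043 = 33.9 × 1.0539 = 35.7276 mph

35.73 mph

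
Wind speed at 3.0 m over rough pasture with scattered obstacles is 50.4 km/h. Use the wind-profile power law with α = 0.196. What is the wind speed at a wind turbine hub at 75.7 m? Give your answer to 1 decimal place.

94.9 km/h

Power-law profile: V₂ = V₁ · (z₂/z₁)^α
V₂ = 50.4 × (75.7/3.0)^0.196 = 50.4 × (25.2333)^0.196
    = 50.4 × 1.8827 = 94.8894 km/h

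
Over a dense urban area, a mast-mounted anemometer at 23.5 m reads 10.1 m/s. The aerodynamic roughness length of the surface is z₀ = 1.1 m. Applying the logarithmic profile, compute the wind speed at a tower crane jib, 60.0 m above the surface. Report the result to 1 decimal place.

Log law: V(z) ∝ ln(z/z₀), so V₂/V₁ = ln(z₂/z₀) / ln(z₁/z₀).
ln(60.0/1.1) = 3.9990, ln(23.5/1.1) = 3.0617
V₂ = 10.1 × 3.9990/3.0617 = 10.1 × 1.3062 = 13.1921 m/s

13.2 m/s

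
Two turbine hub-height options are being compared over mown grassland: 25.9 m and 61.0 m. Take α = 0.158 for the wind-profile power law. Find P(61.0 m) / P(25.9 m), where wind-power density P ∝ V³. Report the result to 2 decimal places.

Speed ratio: V_B/V_A = (z_B/z_A)^α = (61.0/25.9)^0.158 = (2.3552)^0.158 = 1.14493
Power-density ratio: P_B/P_A = (V_B/V_A)³ = (1.14493)³ = 1.50087

1.50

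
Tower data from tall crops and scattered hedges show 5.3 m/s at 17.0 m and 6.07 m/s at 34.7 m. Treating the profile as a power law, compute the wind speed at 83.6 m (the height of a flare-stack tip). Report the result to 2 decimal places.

First find α: α = ln(V₂/V₁)/ln(z₂/z₁) = ln(6.07/5.3)/ln(34.7/17.0) = 0.13565/0.71353 = 0.1901
Extrapolate from 34.7 m to 83.6 m: V₃ = 6.07 × (83.6/34.7)^0.1901 = 6.07 × 1.1820 = 7.1745 m/s

7.17 m/s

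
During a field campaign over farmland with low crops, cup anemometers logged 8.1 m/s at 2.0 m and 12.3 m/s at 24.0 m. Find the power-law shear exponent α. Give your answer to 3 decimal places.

α ≈ 0.168

Power law: V₂/V₁ = (z₂/z₁)^α ⇒ α = ln(V₂/V₁) / ln(z₂/z₁)
α = ln(12.3/8.1) / ln(24.0/2.0) = ln(1.5185) / ln(12.0000)
  = 0.41774 / 2.48491 = 0.16811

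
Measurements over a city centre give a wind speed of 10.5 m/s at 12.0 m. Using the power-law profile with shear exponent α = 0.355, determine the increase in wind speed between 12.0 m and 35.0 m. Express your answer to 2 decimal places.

Power law: V₂ = V₁ · (z₂/z₁)^α = 10.5 × (2.9167)^0.355 = 15.3541 m/s
ΔV = 15.3541 − 10.5 = 4.8541 m/s

4.85 m/s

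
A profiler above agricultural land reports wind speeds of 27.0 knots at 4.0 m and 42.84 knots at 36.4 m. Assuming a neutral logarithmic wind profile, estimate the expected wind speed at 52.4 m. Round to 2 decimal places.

45.45 knots

Log law: V ∝ ln(z/z₀). From the pair, with r = V₁/V₂ = 0.63025,
ln z₀ = (ln z₁ − r·ln z₂)/(1 − r) = (1.3863 − 0.63025×3.5946)/0.36975 = -2.3778 → z₀ = 0.09275 m
V₃ = V₁ · ln(z₃/z₀)/ln(z₁/z₀) = 27.0 × 6.3367/3.7641 = 45.4534 knots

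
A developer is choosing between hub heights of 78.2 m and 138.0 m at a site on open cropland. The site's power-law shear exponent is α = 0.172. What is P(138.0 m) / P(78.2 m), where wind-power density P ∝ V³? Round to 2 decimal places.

1.34

Speed ratio: V_B/V_A = (z_B/z_A)^α = (138.0/78.2)^0.172 = (1.7647)^0.172 = 1.10262
Power-density ratio: P_B/P_A = (V_B/V_A)³ = (1.10262)³ = 1.34055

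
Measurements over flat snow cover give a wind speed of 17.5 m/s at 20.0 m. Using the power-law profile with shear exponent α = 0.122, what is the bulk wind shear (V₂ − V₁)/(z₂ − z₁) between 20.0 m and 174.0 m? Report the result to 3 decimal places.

Power law: V₂ = V₁ · (z₂/z₁)^α = 17.5 × (8.7000)^0.122 = 22.7855 m/s
ΔV/Δz = (22.7855 − 17.5)/(174.0 − 20.0) = 5.2855/154.0000 = 0.03432 m/s/m

0.034 m/s/m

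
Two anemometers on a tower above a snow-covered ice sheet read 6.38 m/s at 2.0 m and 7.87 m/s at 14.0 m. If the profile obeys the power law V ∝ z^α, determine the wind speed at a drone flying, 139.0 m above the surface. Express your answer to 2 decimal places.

10.08 m/s

First find α: α = ln(V₂/V₁)/ln(z₂/z₁) = ln(7.87/6.38)/ln(14.0/2.0) = 0.20989/1.94591 = 0.1079
Extrapolate from 14.0 m to 139.0 m: V₃ = 7.87 × (139.0/14.0)^0.1079 = 7.87 × 1.2809 = 10.0809 m/s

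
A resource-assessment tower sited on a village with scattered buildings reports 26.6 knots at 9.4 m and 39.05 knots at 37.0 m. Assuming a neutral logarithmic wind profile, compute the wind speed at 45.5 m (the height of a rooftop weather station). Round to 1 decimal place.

40.9 knots

Log law: V ∝ ln(z/z₀). From the pair, with r = V₁/V₂ = 0.68118,
ln z₀ = (ln z₁ − r·ln z₂)/(1 − r) = (2.2407 − 0.68118×3.6109)/0.31882 = -0.6868 → z₀ = 0.5032 m
V₃ = V₁ · ln(z₃/z₀)/ln(z₁/z₀) = 26.6 × 4.5045/2.9275 = 40.9290 knots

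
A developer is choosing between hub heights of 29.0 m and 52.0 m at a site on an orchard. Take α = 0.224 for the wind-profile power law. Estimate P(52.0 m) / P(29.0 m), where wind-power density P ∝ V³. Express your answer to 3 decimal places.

1.481

Speed ratio: V_B/V_A = (z_B/z_A)^α = (52.0/29.0)^0.224 = (1.7931)^0.224 = 1.13974
Power-density ratio: P_B/P_A = (V_B/V_A)³ = (1.13974)³ = 1.48055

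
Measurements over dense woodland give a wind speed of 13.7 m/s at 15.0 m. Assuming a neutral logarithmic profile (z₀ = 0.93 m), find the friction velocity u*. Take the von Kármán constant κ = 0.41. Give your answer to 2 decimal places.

u* ≈ 2.02 m/s

Log law: V(z) = (u*/κ) · ln(z/z₀) ⇒ u* = κ · V / ln(z/z₀)
u* = 0.41 × 13.7 / ln(15.0/0.93) = 0.41 × 13.7 / 2.7806
   = 5.6170 / 2.7806 = 2.0201 m/s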